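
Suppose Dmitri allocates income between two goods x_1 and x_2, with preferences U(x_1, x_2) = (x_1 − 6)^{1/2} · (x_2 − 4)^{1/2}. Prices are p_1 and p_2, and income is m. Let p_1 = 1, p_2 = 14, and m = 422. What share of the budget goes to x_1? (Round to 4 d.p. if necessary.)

This is Cobb-Douglas in (x_1−6, x_2−4): tangency gives 0.5·p_2·(x_2−4) = 0.5·p_1·(x_1−6).
Substituting into the budget: x_1* = 6 + 0.5·(m − 6·p_1 − 4·p_2)/p_1, and x_2* = 4 + 0.5·(…)/p_2.
Discretionary income = 422 − 6·1 − 4·14 = 360; x_1* = 6 + 0.5·360/1 = 186; x_2* = 4 + 0.5·360/14 = 16.8571.
Expenditure on x_1: 1·186 = 186; share = 0.4408.

share on x_1 = 0.4408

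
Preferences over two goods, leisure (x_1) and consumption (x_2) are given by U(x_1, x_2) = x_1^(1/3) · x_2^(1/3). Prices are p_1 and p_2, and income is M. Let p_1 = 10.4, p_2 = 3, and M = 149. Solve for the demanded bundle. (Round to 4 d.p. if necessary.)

The MRS is x_2/x_1. Set MRS = p_1/p_2.
So 1/3·p_2·x_2 = 1/3·p_1·x_1; combined with the budget, a share 0.5 of income goes to x_1.
Demand: x_1*(p_1,p_2,M) = 0.5·M/p_1 and x_2* = 0.5·M/p_2.
At p_1=10.4, p_2=3, M=149: x_1* = 0.5·149/10.4 = 7.1635, x_2* = 24.8333.

x_1* = 7.1635, x_2* = 24.8333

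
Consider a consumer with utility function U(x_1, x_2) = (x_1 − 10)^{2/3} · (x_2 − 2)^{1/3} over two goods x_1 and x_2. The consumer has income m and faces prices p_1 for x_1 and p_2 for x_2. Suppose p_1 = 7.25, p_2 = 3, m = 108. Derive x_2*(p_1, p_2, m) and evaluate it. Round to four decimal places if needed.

This is Cobb-Douglas in (x_1−10, x_2−2): tangency gives 2/3·p_2·(x_2−2) = 1/3·p_1·(x_1−10).
Substituting into the budget: x_1* = 10 + 2/3·(m − 10·p_1 − 2·p_2)/p_1, and x_2* = 2 + 1/3·(…)/p_2.
Discretionary income = 108 − 10·7.25 − 2·3 = 29.5; x_2* = 2 + 1/3·29.5/3 = 5.2778.

x_2* = 5.2778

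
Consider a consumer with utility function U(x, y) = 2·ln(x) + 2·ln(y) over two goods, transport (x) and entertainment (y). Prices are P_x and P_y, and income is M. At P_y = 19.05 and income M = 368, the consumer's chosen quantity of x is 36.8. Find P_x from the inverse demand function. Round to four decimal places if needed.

The MRS is y/x. Set MRS = P_x/P_y.
So 2·P_y·y = 2·P_x·x; combined with the budget, a share 0.5 of income goes to x.
Demand: x*(P_x,P_y,M) = 0.5·M/P_x and y* = 0.5·M/P_y.
Set x* = 36.8 in the demand function and solve for P_x: P_x = 5.

P_x = 5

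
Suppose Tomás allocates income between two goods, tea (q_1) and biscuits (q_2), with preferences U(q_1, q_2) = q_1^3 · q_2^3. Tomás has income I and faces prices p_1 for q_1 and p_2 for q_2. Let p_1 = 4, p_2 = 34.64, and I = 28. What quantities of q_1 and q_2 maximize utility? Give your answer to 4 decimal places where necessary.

q_1* = 3.5, q_2* = 0.4042

MU_q_1/MU_q_2 = (3·q_2)/(3·q_1); tangency sets this equal to p_1/p_2.
So 3·p_2·q_2 = 3·p_1·q_1; combined with the budget, a share 0.5 of income goes to q_1.
Demand: q_1*(p_1,p_2,I) = 0.5·I/p_1 and q_2* = 0.5·I/p_2.
At p_1=4, p_2=34.64, I=28: q_1* = 0.5·28/4 = 3.5, q_2* = 0.4042.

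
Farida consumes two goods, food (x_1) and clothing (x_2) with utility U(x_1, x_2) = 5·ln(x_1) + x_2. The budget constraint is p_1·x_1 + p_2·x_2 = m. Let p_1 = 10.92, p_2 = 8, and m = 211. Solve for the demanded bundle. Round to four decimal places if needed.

x_1* = 3.663, x_2* = 21.375

Set MRS = p_1/p_2: (5/x_1)/1 = p_1/p_2.
So x_1*(p_1,p_2) = 5·p_2/p_1, independent of income; and x_2* = (m − 5·p_2)/p_2.
At the given prices: x_1* = 5·8/10.92 = 3.663, and x_2* = 21.375.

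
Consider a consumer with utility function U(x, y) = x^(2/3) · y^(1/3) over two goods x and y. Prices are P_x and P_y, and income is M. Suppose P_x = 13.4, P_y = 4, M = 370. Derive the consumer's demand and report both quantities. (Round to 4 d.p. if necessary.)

The MRS is 2·y/x. Set MRS = P_x/P_y.
So 2/3·P_y·y = 1/3·P_x·x; combined with the budget, a share 2/3 of income goes to x.
Demand: x*(P_x,P_y,M) = 2/3·M/P_x and y* = 1/3·M/P_y.
At P_x=13.4, P_y=4, M=370: x* = 2/3·370/13.4 = 18.408, y* = 30.8333.

x* = 18.408, y* = 30.8333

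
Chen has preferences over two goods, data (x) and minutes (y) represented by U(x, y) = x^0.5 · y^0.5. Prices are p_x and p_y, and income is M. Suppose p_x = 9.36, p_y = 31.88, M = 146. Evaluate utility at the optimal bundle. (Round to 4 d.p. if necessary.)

Tangency: MRS = y/x = p_x/p_y.
Rearranging, p_y·y = p_x·x. Substituting into the budget gives p_x·x·(1 + 1) = M.
Demand: x*(p_x,p_y,M) = 0.5·M/p_x and y* = 0.5·M/p_y.
At p_x=9.36, p_y=31.88, M=146: x* = 0.5·146/9.36 = 7.7991, y* = 2.2898.
Utility at the optimum: U(7.7991, 2.2898) = 4.226.

V = 4.226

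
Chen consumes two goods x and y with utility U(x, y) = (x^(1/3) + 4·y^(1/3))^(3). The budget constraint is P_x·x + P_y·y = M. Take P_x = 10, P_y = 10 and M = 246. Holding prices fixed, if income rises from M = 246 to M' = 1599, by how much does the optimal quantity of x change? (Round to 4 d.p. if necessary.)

Δx* = 15.0333

Numerically y/x = 8, so x* = 246/(10 + 10·8) = 2.7333.
At M' = 1599: x* = 17.7667. Change: 17.7667 − 2.7333 = 15.0333.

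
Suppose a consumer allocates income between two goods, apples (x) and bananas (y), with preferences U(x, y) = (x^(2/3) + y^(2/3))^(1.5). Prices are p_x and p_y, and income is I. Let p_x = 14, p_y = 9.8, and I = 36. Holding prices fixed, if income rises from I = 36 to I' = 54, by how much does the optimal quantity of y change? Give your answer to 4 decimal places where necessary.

Δy* = 1.2327

MRS = MU_x/MU_y = (y/x)^(1/3). Set equal to p_x/p_y.
Hence y/x = (p_x/p_y)^(1/(1/3)), i.e. raised to the 3 power.
With the ratio pinned down, the budget gives x* = I/(p_x + p_y·(y/x)) and y* = (y/x)·x*.
Numerically y/x = 2.915452, so x* = 36/(14 + 9.8·2.915452) = 0.8456 and y* = 2.915452·0.8456 = 2.4654.
At I' = 54: y* = 3.6981. Change: 3.6981 − 2.4654 = 1.2327.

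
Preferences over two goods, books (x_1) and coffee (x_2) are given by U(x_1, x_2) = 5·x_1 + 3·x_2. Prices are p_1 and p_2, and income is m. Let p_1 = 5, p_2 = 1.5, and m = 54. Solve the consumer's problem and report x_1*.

x_1* = 0

Linear utility — the consumer picks whichever good has higher MU/price: 5/5 = 1 vs 3/1.5 = 2.
x_2 gives more utility per dollar, so spend all income on x_2: x_2* = m/p_2, x_1* = 0.
Numerically: x_1* = 0, x_2* = 36.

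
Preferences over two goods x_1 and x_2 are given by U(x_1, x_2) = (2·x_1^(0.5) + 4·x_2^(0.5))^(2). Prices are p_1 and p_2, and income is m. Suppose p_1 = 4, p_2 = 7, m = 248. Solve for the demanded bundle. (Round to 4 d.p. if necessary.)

MU_x_1 ∝ 2·x_1^(-0.5), MU_x_2 ∝ 4·x_2^(-0.5), so MRS = (1/2)·(x_2/x_1)^(0.5) = p_1/p_2.
Hence x_2/x_1 = (2·p_1/p_2)^(1/(0.5)), i.e. raised to the 2 power.
With the ratio pinned down, the budget gives x_1* = m/(p_1 + p_2·(x_2/x_1)) and x_2* = (x_2/x_1)·x_1*.
Numerically x_2/x_1 = 1.306122, so x_1* = 248/(4 + 7·1.306122) = 18.8696 and x_2* = 1.306122·18.8696 = 24.646.

x_1* = 18.8696, x_2* = 24.646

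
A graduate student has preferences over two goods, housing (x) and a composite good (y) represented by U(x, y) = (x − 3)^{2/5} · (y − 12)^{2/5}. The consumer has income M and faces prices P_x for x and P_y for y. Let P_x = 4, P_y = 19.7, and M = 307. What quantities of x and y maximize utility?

x* = 10.325, y* = 13.4873

MRS = (y−12)/(x−3). Tangency with P_x/P_y gives y−12 = (P_x/P_y)·(x−3).
Substituting into the budget: x* = 3 + 0.5·(M − 3·P_x − 12·P_y)/P_x, and y* = 12 + 0.5·(…)/P_y.
Discretionary income = 307 − 3·4 − 12·19.7 = 58.6; x* = 3 + 0.5·58.6/4 = 10.325; y* = 12 + 0.5·58.6/19.7 = 13.4873.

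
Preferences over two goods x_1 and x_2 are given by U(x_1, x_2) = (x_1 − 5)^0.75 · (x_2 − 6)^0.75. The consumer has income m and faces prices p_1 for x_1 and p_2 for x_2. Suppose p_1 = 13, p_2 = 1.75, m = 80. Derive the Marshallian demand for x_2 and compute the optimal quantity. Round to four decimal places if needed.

x_2* = 7.2857

After buying the subsistence bundle (5, 6), a share 0.5 of the remaining income goes to x_1: x_1* = 5 + 0.5·(m − 5p_1 − 6p_2)/p_1.
Discretionary income = 80 − 5·13 − 6·1.75 = 4.5; x_2* = 6 + 0.5·4.5/1.75 = 7.2857.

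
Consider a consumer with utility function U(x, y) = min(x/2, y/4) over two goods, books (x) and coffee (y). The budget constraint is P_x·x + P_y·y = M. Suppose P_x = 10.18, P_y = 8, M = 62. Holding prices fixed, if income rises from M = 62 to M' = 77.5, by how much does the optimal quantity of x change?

Leontief preferences: the optimum is at the kink where x/2 = y/4, i.e. y = 2·x.
Budget: P_x·x + P_y·2·x = M, so (2·P_x + 4·P_y)·x = 2·M.
Demand: x*(P_x,P_y,M) = 2·M/(2·P_x + 4·P_y), y* = 4·M/(2·P_x + 4·P_y).
Here 2·10.18 + 4·8 = 52.36, giving x* = 2.3682.
At M' = 77.5: x* = 2.9603. Change: 2.9603 − 2.3682 = 0.5921.

Δx* = 0.5921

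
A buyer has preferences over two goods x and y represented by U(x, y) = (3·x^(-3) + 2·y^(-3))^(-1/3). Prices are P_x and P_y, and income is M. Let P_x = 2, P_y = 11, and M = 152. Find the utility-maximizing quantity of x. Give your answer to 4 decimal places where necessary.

x* = 17.9023

Substitute y = (y/x)·x into the budget: x* = M/(P_x + P_y·(y/x)).
Numerically y/x = 0.590047, so x* = 152/(2 + 11·0.590047) = 17.9023.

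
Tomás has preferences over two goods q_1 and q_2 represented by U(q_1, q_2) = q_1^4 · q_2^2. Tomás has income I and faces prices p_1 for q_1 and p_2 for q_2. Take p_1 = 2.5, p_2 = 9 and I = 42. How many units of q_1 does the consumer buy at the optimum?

MU_q_1/MU_q_2 = (4·q_2)/(2·q_1); tangency sets this equal to p_1/p_2.
Rearranging, p_2·q_2 = (1/2)·p_1·q_1. Substituting into the budget gives p_1·q_1·(1 + (1/2)) = I.
Demand: q_1*(p_1,p_2,I) = 2/3·I/p_1 and q_2* = 1/3·I/p_2.
At p_1=2.5, p_2=9, I=42: q_1* = 2/3·42/2.5 = 11.2.

q_1* = 11.2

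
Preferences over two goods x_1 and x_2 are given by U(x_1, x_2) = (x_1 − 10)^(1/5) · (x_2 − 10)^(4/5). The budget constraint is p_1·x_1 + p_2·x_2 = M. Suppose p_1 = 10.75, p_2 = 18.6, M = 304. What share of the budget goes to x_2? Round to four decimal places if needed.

share on x_2 = 0.6395

MRS = (1/4)·(x_2−10)/(x_1−10). Tangency with p_1/p_2 gives x_2−10 = 4·(p_1/p_2)·(x_1−10).
Substituting into the budget: x_1* = 10 + 0.2·(M − 10·p_1 − 10·p_2)/p_1, and x_2* = 10 + 0.8·(…)/p_2.
Discretionary income = 304 − 10·10.75 − 10·18.6 = 10.5; x_1* = 10 + 0.2·10.5/10.75 = 10.1953; x_2* = 10 + 0.8·10.5/18.6 = 10.4516.
Expenditure on x_2: 18.6·10.4516 = 194.4; share = 0.6395.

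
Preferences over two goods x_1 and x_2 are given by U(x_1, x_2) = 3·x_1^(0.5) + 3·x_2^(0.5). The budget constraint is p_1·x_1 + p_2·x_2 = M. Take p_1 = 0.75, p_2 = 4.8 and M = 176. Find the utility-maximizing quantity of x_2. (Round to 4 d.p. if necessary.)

x_2* = 4.955

MU_x_1 ∝ 3·x_1^(-0.5), MU_x_2 ∝ 3·x_2^(-0.5), so MRS = (x_2/x_1)^(0.5) = p_1/p_2.
Solve for the ratio: x_2/x_1 = [p_1/p_2]^(2).
Substitute x_2 = (x_2/x_1)·x_1 into the budget: x_1* = M/(p_1 + p_2·(x_2/x_1)).
Numerically x_2/x_1 = 0.024414, so x_1* = 176/(0.75 + 4.8·0.024414) = 202.955 and x_2* = 0.024414·202.955 = 4.955.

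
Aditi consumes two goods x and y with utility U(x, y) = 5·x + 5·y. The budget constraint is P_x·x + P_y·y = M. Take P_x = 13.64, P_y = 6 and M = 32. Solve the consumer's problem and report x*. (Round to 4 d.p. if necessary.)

Linear utility — the consumer picks whichever good has higher MU/price: 5/13.64 = 0.3666 vs 5/6 = 0.8333.
y gives more utility per dollar, so spend all income on y: y* = M/P_y, x* = 0.
Numerically: x* = 0, y* = 5.3333.

x* = 0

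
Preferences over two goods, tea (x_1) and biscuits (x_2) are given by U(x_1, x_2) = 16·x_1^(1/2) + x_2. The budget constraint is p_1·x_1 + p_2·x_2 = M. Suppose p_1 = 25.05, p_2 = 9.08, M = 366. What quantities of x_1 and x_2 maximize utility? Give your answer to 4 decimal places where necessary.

Set MRS = p_1/p_2: 8·x_1^(−1/2) = p_1/p_2.
Thus x_1* = (8·p_2/p_1)² — independent of M — with the rest of income spent on x_2.
Plugging in: x_1* = (8·9.08/25.05)² = 8.4088, x_2* = 17.11.

x_1* = 8.4088, x_2* = 17.11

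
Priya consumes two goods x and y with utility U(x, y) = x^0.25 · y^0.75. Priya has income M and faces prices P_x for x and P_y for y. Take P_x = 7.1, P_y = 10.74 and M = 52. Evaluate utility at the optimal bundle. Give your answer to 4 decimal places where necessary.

Tangency: MRS = (1/3)·y/x = P_x/P_y.
So 0.25·P_y·y = 0.75·P_x·x; combined with the budget, a share 0.25 of income goes to x.
Demand: x*(P_x,P_y,M) = 0.25·M/P_x and y* = 0.75·M/P_y.
At P_x=7.1, P_y=10.74, M=52: x* = 0.25·52/7.1 = 1.831, y* = 3.6313.
Utility at the optimum: U(1.831, 3.6313) = 3.06.

V = 3.06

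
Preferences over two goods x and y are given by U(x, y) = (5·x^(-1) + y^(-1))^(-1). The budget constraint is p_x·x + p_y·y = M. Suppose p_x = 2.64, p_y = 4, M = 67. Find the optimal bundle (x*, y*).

Substitute y = (y/x)·x into the budget: x* = M/(p_x + p_y·(y/x)).
Numerically y/x = 0.363318, so x* = 67/(2.64 + 4·0.363318) = 16.3683 and y* = 0.363318·16.3683 = 5.9469.

x* = 16.3683, y* = 5.9469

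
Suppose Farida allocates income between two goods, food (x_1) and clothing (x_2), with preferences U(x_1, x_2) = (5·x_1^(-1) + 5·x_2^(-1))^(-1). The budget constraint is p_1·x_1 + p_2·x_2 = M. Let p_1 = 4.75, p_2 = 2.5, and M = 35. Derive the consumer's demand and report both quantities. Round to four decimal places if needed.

x_1* = 4.2704, x_2* = 5.8863

MRS = MU_x_1/MU_x_2 = (x_2/x_1)^(2). Set equal to p_1/p_2.
Solve for the ratio: x_2/x_1 = [p_1/p_2]^(0.5).
With the ratio pinned down, the budget gives x_1* = M/(p_1 + p_2·(x_2/x_1)) and x_2* = (x_2/x_1)·x_1*.
Numerically x_2/x_1 = 1.378405, so x_1* = 35/(4.75 + 2.5·1.378405) = 4.2704 and x_2* = 1.378405·4.2704 = 5.8863.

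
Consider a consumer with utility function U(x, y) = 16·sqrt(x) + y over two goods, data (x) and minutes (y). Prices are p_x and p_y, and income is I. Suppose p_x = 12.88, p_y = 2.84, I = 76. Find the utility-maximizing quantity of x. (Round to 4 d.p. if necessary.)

MU_x = 8/√x, MU_y = 1. Tangency: 8/√x = p_x/p_y.
Thus x* = (8·p_y/p_x)² — independent of I — with the rest of income spent on y.
Plugging in: x* = (8·2.84/12.88)² = 3.1116.

x* = 3.1116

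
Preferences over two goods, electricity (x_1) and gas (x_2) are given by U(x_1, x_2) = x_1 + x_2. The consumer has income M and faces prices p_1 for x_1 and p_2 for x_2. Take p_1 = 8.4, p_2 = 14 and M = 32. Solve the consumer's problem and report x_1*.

x_1* = 3.8095

x_1 gives more utility per dollar, so spend all income on x_1: x_1* = M/p_1, x_2* = 0.
Numerically: x_1* = 3.8095, x_2* = 0.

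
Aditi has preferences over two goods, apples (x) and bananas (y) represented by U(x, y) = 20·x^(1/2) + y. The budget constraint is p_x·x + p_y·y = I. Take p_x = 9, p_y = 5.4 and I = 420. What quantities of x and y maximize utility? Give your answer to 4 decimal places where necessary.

MU_x = 10/√x, MU_y = 1. Tangency: 10/√x = p_x/p_y.
Solve: √x = 10·p_y/p_x, so x*(p_x,p_y) = (10·p_y/p_x)², and y* = (I − p_x·x*)/p_y.
Plugging in: x* = (10·5.4/9)² = 36, y* = 17.7778.

x* = 36, y* = 17.7778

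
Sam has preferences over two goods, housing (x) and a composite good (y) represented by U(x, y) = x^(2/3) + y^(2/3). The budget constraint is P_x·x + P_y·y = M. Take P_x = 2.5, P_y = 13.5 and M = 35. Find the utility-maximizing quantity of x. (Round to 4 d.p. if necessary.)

x* = 13.5358

From the CES first-order condition, (y/x)^(1/3) = P_x/P_y.
Solve for the ratio: y/x = [P_x/P_y]^(3).
Substitute y = (y/x)·x into the budget: x* = M/(P_x + P_y·(y/x)).
Numerically y/x = 0.006351, so x* = 35/(2.5 + 13.5·0.006351) = 13.5358.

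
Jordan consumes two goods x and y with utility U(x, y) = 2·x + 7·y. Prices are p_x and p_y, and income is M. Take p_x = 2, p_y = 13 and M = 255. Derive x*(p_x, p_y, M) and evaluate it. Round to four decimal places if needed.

Perfect substitutes: compare marginal utility per dollar. 2/p_x vs 7/p_y → 1 vs 0.5385.
x gives more utility per dollar, so spend all income on x: x* = M/p_x, y* = 0.
Numerically: x* = 127.5, y* = 0.

x* = 127.5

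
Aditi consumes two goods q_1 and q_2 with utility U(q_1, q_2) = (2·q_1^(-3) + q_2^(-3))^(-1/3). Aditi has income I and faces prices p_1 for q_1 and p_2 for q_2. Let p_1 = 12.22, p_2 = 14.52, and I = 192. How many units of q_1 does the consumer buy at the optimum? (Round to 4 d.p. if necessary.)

MU_q_1 ∝ 2·q_1^(-4), MU_q_2 ∝ q_2^(-4), so MRS = 2·(q_2/q_1)^(4) = p_1/p_2.
Hence q_2/q_1 = ((1/2)·p_1/p_2)^(1/(4)), i.e. raised to the 0.25 power.
Substitute q_2 = (q_2/q_1)·q_1 into the budget: q_1* = I/(p_1 + p_2·(q_2/q_1)).
Numerically q_2/q_1 = 0.805413, so q_1* = 192/(12.22 + 14.52·0.805413) = 8.0286.

q_1* = 8.0286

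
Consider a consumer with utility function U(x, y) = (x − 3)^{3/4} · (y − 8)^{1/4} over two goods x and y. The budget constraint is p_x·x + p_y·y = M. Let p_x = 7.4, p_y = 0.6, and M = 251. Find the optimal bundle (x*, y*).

x* = 25.7027, y* = 101.3333

Substituting into the budget: x* = 3 + 0.75·(M − 3·p_x − 8·p_y)/p_x, and y* = 8 + 0.25·(…)/p_y.
Discretionary income = 251 − 3·7.4 − 8·0.6 = 224; x* = 3 + 0.75·224/7.4 = 25.7027; y* = 8 + 0.25·224/0.6 = 101.3333.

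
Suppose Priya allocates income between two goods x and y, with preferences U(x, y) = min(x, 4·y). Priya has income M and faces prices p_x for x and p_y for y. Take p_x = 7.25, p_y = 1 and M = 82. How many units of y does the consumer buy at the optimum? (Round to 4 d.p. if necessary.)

Demand: x*(p_x,p_y,M) = 4·M/(4·p_x + p_y), y* = M/(4·p_x + p_y).
Here 4·7.25 + 1 = 30, giving y* = 2.7333.

y* = 2.7333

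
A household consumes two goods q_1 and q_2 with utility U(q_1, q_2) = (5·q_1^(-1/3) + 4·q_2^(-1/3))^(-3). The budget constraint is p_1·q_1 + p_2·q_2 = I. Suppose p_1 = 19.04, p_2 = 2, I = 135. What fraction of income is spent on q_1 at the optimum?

From the CES first-order condition, (5/4)·(q_2/q_1)^(4/3) = p_1/p_2.
Hence q_2/q_1 = ((4/5)·p_1/p_2)^(1/(4/3)), i.e. raised to the 0.75 power.
Substitute q_2 = (q_2/q_1)·q_1 into the budget: q_1* = I/(p_1 + p_2·(q_2/q_1)).
Numerically q_2/q_1 = 4.584534, so q_1* = 135/(19.04 + 2·4.584534) = 4.7857 and q_2* = 4.584534·4.7857 = 21.9402.
Expenditure on q_1: 19.04·4.7857 = 91.1196; share = 0.675.

share on q_1 = 0.675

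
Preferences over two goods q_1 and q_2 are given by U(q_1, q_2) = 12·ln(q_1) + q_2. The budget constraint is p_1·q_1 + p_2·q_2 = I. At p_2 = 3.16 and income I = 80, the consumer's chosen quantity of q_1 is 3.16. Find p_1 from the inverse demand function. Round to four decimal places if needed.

p_1 = 12

MU_q_1 = 12/q_1, MU_q_2 = 1. Tangency: 12/q_1 = p_1/p_2.
So q_1*(p_1,p_2) = 12·p_2/p_1, independent of income; and q_2* = (I − 12·p_2)/p_2.
Set q_1* = 3.16 in the demand function and solve for p_1: p_1 = 12.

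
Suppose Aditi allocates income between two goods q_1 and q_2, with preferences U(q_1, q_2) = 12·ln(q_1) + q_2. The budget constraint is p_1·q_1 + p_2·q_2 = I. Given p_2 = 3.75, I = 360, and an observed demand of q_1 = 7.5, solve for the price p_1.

Set MRS = p_1/p_2: (12/q_1)/1 = p_1/p_2.
So q_1*(p_1,p_2) = 12·p_2/p_1, independent of income; and q_2* = (I − 12·p_2)/p_2.
Set q_1* = 7.5 in the demand function and solve for p_1: p_1 = 6.

p_1 = 6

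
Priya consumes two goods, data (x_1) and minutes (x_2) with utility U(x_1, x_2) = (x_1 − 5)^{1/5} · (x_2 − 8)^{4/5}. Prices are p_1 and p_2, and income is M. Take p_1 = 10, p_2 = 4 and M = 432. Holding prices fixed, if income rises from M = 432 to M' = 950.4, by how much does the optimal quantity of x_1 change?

MRS = (1/4)·(x_2−8)/(x_1−5). Tangency with p_1/p_2 gives x_2−8 = 4·(p_1/p_2)·(x_1−5).
After buying the subsistence bundle (5, 8), a share 0.2 of the remaining income goes to x_1: x_1* = 5 + 0.2·(M − 5p_1 − 8p_2)/p_1.
Discretionary income = 432 − 5·10 − 8·4 = 350; x_1* = 5 + 0.2·350/10 = 12.
At M' = 950.4: x_1* = 22.368. Change: 22.368 − 12 = 10.368.

Δx_1* = 10.368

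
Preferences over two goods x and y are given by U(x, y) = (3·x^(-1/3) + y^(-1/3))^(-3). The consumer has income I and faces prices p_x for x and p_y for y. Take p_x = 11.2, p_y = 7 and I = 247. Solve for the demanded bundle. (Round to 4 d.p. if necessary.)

x* = 15.8652, y* = 9.9014

MU_x ∝ 3·x^(-4/3), MU_y ∝ y^(-4/3), so MRS = 3·(y/x)^(4/3) = p_x/p_y.
Solve for the ratio: y/x = [(1/3)·p_x/p_y]^(0.75).
Substitute y = (y/x)·x into the budget: x* = I/(p_x + p_y·(y/x)).
Numerically y/x = 0.624093, so x* = 247/(11.2 + 7·0.624093) = 15.8652 and y* = 0.624093·15.8652 = 9.9014.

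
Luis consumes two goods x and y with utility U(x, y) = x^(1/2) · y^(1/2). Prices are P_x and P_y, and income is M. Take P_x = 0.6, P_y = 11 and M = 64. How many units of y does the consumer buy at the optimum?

Tangency: MRS = y/x = P_x/P_y.
So 0.5·P_y·y = 0.5·P_x·x; combined with the budget, a share 0.5 of income goes to x.
Demand: x*(P_x,P_y,M) = 0.5·M/P_x and y* = 0.5·M/P_y.
At P_x=0.6, P_y=11, M=64: y* = 0.5·64/11 = 2.9091.

y* = 2.9091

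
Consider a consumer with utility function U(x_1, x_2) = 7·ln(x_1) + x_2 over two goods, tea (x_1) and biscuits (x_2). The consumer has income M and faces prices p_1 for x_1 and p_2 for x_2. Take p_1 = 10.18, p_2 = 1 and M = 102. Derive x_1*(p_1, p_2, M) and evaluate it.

At the given prices: x_1* = 7·1/10.18 = 0.6876.

x_1* = 0.6876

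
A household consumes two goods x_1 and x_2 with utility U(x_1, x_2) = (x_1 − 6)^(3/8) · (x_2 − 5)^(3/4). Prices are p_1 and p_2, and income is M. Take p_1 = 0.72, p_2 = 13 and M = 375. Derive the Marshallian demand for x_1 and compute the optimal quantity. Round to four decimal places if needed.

This is Cobb-Douglas in (x_1−6, x_2−5): tangency gives 0.375·p_2·(x_2−5) = 0.75·p_1·(x_1−6).
After buying the subsistence bundle (6, 5), a share 1/3 of the remaining income goes to x_1: x_1* = 6 + 1/3·(M − 6p_1 − 5p_2)/p_1.
Discretionary income = 375 − 6·0.72 − 5·13 = 305.68; x_1* = 6 + 1/3·305.68/0.72 = 147.5185.

x_1* = 147.5185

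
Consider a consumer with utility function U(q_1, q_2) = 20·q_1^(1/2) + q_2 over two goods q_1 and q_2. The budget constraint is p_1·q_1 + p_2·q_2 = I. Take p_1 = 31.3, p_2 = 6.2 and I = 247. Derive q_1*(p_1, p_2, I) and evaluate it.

MU_q_1 = 10/√q_1, MU_q_2 = 1. Tangency: 10/√q_1 = p_1/p_2.
Solve: √q_1 = 10·p_2/p_1, so q_1*(p_1,p_2) = (10·p_2/p_1)², and q_2* = (I − p_1·q_1*)/p_2.
Plugging in: q_1* = (10·6.2/31.3)² = 3.9237.

q_1* = 3.9237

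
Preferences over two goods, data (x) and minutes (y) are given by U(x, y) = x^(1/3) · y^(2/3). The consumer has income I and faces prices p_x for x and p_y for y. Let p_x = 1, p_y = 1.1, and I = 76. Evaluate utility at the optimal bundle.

MU_x/MU_y = (1/3·y)/(2/3·x); tangency sets this equal to p_x/p_y.
Rearranging, p_y·y = 2·p_x·x. Substituting into the budget gives p_x·x·(1 + 2) = I.
Demand: x*(p_x,p_y,I) = 1/3·I/p_x and y* = 2/3·I/p_y.
At p_x=1, p_y=1.1, I=76: x* = 1/3·76/1 = 25.3333, y* = 46.0606.
Utility at the optimum: U(25.3333, 46.0606) = 37.7384.

V = 37.7384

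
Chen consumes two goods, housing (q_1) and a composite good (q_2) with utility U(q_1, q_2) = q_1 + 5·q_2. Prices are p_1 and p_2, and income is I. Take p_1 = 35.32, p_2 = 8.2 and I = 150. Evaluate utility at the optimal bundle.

V = 91.4634

Perfect substitutes: compare marginal utility per dollar. 1/p_1 vs 5/p_2 → 0.0283 vs 0.6098.
q_2 gives more utility per dollar, so spend all income on q_2: q_2* = I/p_2, q_1* = 0.
Numerically: q_1* = 0, q_2* = 18.2927.
Utility at the optimum: U(0, 18.2927) = 91.4634.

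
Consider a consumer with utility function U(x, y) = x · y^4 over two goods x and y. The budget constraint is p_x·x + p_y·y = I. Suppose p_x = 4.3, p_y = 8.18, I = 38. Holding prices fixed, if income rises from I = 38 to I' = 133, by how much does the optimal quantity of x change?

Δx* = 4.4186

The MRS is (1/4)·y/x. Set MRS = p_x/p_y.
Rearranging, p_y·y = 4·p_x·x. Substituting into the budget gives p_x·x·(1 + 4) = I.
Demand: x*(p_x,p_y,I) = 0.2·I/p_x and y* = 0.8·I/p_y.
At p_x=4.3, p_y=8.18, I=38: x* = 0.2·38/4.3 = 1.7674.
At I' = 133: x* = 6.186. Change: 6.186 − 1.7674 = 4.4186.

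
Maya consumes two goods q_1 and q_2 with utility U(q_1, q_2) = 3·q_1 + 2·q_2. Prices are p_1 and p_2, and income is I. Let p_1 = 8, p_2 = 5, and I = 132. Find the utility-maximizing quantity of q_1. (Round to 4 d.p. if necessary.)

q_1* = 0

Linear utility — the consumer picks whichever good has higher MU/price: 3/8 = 0.375 vs 2/5 = 0.4.
q_2 gives more utility per dollar, so spend all income on q_2: q_2* = I/p_2, q_1* = 0.
Numerically: q_1* = 0, q_2* = 26.4.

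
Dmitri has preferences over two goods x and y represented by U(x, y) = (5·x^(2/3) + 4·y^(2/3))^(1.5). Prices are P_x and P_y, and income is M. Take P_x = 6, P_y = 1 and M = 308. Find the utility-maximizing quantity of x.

x* = 2.6417

MRS = MU_x/MU_y = (5/4)·(y/x)^(1/3). Set equal to P_x/P_y.
Solve for the ratio: y/x = [(4/5)·P_x/P_y]^(3).
With the ratio pinned down, the budget gives x* = M/(P_x + P_y·(y/x)) and y* = (y/x)·x*.
Numerically y/x = 110.592, so x* = 308/(6 + 1·110.592) = 2.6417.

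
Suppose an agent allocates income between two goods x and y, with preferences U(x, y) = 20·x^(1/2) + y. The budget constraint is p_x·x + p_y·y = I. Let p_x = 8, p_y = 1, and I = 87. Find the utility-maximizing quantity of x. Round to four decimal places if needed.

x* = 1.5625

Utility is quasi-linear in y; the FOC for x is 10/√x = p_x/p_y.
Solve: √x = 10·p_y/p_x, so x*(p_x,p_y) = (10·p_y/p_x)², and y* = (I − p_x·x*)/p_y.
Plugging in: x* = (10·1/8)² = 1.5625.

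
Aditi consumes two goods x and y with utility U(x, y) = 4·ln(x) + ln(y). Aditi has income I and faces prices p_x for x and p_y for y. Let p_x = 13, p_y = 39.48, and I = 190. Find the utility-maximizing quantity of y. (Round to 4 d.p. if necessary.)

y* = 0.9625

The MRS is 4·y/x. Set MRS = p_x/p_y.
Rearranging, p_y·y = (1/4)·p_x·x. Substituting into the budget gives p_x·x·(1 + (1/4)) = I.
Demand: x*(p_x,p_y,I) = 0.8·I/p_x and y* = 0.2·I/p_y.
At p_x=13, p_y=39.48, I=190: y* = 0.2·190/39.48 = 0.9625.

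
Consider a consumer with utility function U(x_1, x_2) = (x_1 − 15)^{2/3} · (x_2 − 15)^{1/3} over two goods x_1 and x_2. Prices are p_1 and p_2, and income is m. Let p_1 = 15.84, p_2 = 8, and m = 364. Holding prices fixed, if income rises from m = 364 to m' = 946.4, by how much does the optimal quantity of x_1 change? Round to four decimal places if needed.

After buying the subsistence bundle (15, 15), a share 2/3 of the remaining income goes to x_1: x_1* = 15 + 2/3·(m − 15p_1 − 15p_2)/p_1.
Discretionary income = 364 − 15·15.84 − 15·8 = 6.4; x_1* = 15 + 2/3·6.4/15.84 = 15.2694.
At m' = 946.4: x_1* = 39.7811. Change: 39.7811 − 15.2694 = 24.5118.

Δx_1* = 24.5118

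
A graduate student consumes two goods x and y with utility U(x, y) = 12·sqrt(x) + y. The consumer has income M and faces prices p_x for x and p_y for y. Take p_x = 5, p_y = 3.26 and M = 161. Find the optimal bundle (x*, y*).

Set MRS = p_x/p_y: 6·x^(−1/2) = p_x/p_y.
Solve: √x = 6·p_y/p_x, so x*(p_x,p_y) = (6·p_y/p_x)², and y* = (M − p_x·x*)/p_y.
Plugging in: x* = (6·3.26/5)² = 15.3037, y* = 25.9145.

x* = 15.3037, y* = 25.9145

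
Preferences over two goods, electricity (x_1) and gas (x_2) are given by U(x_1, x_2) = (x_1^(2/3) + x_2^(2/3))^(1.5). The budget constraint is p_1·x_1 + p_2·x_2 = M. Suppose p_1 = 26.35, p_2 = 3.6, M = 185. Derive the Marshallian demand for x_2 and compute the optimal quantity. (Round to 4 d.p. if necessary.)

x_2* = 50.4473

Numerically x_2/x_1 = 392.133871, so x_1* = 185/(26.35 + 3.6·392.133871) = 0.1286 and x_2* = 392.133871·0.1286 = 50.4473.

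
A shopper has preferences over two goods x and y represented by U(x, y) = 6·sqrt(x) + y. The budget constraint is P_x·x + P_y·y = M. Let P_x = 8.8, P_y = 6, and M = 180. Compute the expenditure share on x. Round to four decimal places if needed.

share on x = 0.2045

Utility is quasi-linear in y; the FOC for x is 3/√x = P_x/P_y.
Solve: √x = 3·P_y/P_x, so x*(P_x,P_y) = (3·P_y/P_x)², and y* = (M − P_x·x*)/P_y.
Plugging in: x* = (3·6/8.8)² = 4.1839, y* = 23.8636.
Expenditure on x: 8.8·4.1839 = 36.8182; share = 0.2045.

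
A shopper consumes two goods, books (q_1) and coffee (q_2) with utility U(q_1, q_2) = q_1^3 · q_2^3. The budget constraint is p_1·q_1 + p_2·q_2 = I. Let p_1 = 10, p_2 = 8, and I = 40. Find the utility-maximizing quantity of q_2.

q_2* = 2.5

The MRS is q_2/q_1. Set MRS = p_1/p_2.
So 3·p_2·q_2 = 3·p_1·q_1; combined with the budget, a share 0.5 of income goes to q_1.
Demand: q_1*(p_1,p_2,I) = 0.5·I/p_1 and q_2* = 0.5·I/p_2.
At p_1=10, p_2=8, I=40: q_2* = 0.5·40/8 = 2.5.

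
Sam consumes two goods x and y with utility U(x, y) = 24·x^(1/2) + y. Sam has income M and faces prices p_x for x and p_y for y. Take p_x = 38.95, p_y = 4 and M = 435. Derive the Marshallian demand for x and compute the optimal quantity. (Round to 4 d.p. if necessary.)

x* = 1.5187

Set MRS = p_x/p_y: 12·x^(−1/2) = p_x/p_y.
Thus x* = (12·p_y/p_x)² — independent of M — with the rest of income spent on y.
Plugging in: x* = (12·4/38.95)² = 1.5187.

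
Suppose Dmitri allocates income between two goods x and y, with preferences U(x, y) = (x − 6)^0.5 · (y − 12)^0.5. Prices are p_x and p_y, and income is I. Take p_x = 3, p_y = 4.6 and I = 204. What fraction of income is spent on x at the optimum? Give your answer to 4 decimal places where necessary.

share on x = 0.4088

Substituting into the budget: x* = 6 + 0.5·(I − 6·p_x − 12·p_y)/p_x, and y* = 12 + 0.5·(…)/p_y.
Discretionary income = 204 − 6·3 − 12·4.6 = 130.8; x* = 6 + 0.5·130.8/3 = 27.8; y* = 12 + 0.5·130.8/4.6 = 26.2174.
Expenditure on x: 3·27.8 = 83.4; share = 0.4088.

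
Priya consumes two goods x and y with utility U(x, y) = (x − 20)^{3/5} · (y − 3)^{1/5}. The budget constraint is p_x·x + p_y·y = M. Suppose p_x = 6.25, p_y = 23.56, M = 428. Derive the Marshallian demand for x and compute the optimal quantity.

x* = 47.8784

This is Cobb-Douglas in (x−20, y−3): tangency gives 0.6·p_y·(y−3) = 0.2·p_x·(x−20).
After buying the subsistence bundle (20, 3), a share 0.75 of the remaining income goes to x: x* = 20 + 0.75·(M − 20p_x − 3p_y)/p_x.
Discretionary income = 428 − 20·6.25 − 3·23.56 = 232.32; x* = 20 + 0.75·232.32/6.25 = 47.8784.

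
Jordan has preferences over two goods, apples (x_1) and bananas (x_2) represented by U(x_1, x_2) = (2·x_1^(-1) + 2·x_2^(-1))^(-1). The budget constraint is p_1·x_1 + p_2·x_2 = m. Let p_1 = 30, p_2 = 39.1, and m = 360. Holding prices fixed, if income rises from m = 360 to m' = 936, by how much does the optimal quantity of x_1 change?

MU_x_1 ∝ 2·x_1^(-2), MU_x_2 ∝ 2·x_2^(-2), so MRS = (x_2/x_1)^(2) = p_1/p_2.
Solve for the ratio: x_2/x_1 = [p_1/p_2]^(0.5).
Substitute x_2 = (x_2/x_1)·x_1 into the budget: x_1* = m/(p_1 + p_2·(x_2/x_1)).
Numerically x_2/x_1 = 0.875936, so x_1* = 360/(30 + 39.1·0.875936) = 5.6032.
At m' = 936: x_1* = 14.5683. Change: 14.5683 − 5.6032 = 8.9651.

Δx_1* = 8.9651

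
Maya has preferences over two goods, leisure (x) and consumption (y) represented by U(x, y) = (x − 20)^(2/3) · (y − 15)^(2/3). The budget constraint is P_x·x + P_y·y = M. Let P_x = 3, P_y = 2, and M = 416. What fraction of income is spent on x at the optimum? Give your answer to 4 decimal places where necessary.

Let x' = x−20, y' = y−15. MRS = y'/x' = P_x/P_y.
After buying the subsistence bundle (20, 15), a share 0.5 of the remaining income goes to x: x* = 20 + 0.5·(M − 20P_x − 15P_y)/P_x.
Discretionary income = 416 − 20·3 − 15·2 = 326; x* = 20 + 0.5·326/3 = 74.3333; y* = 15 + 0.5·326/2 = 96.5.
Expenditure on x: 3·74.3333 = 223; share = 0.5361.

share on x = 0.5361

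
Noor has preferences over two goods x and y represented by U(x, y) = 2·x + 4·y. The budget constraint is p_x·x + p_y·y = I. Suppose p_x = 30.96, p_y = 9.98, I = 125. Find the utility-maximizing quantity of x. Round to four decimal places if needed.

x* = 0

Linear utility — the consumer picks whichever good has higher MU/price: 2/30.96 = 0.0646 vs 4/9.98 = 0.4008.
y gives more utility per dollar, so spend all income on y: y* = I/p_y, x* = 0.
Numerically: x* = 0, y* = 12.5251.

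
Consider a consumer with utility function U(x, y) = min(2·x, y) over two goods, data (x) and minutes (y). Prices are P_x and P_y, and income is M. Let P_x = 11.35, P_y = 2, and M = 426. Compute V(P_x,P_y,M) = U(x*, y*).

Leontief preferences: the optimum is at the kink where x/1 = y/2, i.e. y = 2·x.
Budget: P_x·x + P_y·2·x = M, so (P_x + 2·P_y)·x = M.
Demand: x*(P_x,P_y,M) = M/(P_x + 2·P_y), y* = 2·M/(P_x + 2·P_y).
Here 11.35 + 2·2 = 15.35, giving x* = 27.7524 and y* = 55.5049.
Utility at the optimum: U(27.7524, 55.5049) = 55.5049.

V = 55.5049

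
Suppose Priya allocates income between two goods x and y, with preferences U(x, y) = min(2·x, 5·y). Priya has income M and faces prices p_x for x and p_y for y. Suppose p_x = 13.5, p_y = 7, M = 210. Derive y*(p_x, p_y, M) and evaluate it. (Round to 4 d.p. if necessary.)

y* = 5.1534

Demand: x*(p_x,p_y,M) = 5·M/(5·p_x + 2·p_y), y* = 2·M/(5·p_x + 2·p_y).
Here 5·13.5 + 2·7 = 81.5, giving y* = 5.1534.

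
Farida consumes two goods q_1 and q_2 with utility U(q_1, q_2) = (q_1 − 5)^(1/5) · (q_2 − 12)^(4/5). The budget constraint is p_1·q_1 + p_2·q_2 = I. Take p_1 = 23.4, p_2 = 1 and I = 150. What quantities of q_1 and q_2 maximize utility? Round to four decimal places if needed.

MRS = (1/4)·(q_2−12)/(q_1−5). Tangency with p_1/p_2 gives q_2−12 = 4·(p_1/p_2)·(q_1−5).
After buying the subsistence bundle (5, 12), a share 0.2 of the remaining income goes to q_1: q_1* = 5 + 0.2·(I − 5p_1 − 12p_2)/p_1.
Discretionary income = 150 − 5·23.4 − 12·1 = 21; q_1* = 5 + 0.2·21/23.4 = 5.1795; q_2* = 12 + 0.8·21/1 = 28.8.

q_1* = 5.1795, q_2* = 28.8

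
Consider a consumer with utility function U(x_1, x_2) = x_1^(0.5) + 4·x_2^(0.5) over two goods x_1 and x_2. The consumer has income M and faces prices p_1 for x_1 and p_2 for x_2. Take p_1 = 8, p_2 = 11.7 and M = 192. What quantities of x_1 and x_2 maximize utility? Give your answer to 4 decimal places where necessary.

x_1* = 2.01, x_2* = 15.0359

MRS = MU_x_1/MU_x_2 = (1/4)·(x_2/x_1)^(0.5). Set equal to p_1/p_2.
Solve for the ratio: x_2/x_1 = [4·p_1/p_2]^(2).
Substitute x_2 = (x_2/x_1)·x_1 into the budget: x_1* = M/(p_1 + p_2·(x_2/x_1)).
Numerically x_2/x_1 = 7.480459, so x_1* = 192/(8 + 11.7·7.480459) = 2.01 and x_2* = 7.480459·2.01 = 15.0359.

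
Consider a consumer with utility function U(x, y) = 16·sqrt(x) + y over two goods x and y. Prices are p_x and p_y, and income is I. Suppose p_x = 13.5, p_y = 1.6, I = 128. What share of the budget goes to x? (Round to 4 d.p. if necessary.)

Utility is quasi-linear in y; the FOC for x is 8/√x = p_x/p_y.
Thus x* = (8·p_y/p_x)² — independent of I — with the rest of income spent on y.
Plugging in: x* = (8·1.6/13.5)² = 0.899, y* = 72.4148.
Expenditure on x: 13.5·0.899 = 12.1363; share = 0.0948.

share on x = 0.0948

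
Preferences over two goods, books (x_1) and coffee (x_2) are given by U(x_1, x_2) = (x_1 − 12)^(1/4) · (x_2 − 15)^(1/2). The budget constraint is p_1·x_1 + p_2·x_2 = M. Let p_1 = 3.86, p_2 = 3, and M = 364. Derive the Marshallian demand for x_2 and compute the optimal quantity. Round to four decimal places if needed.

Let x_1' = x_1−12, x_2' = x_2−15. MRS = (1/2)·x_2'/x_1' = p_1/p_2.
After buying the subsistence bundle (12, 15), a share 1/3 of the remaining income goes to x_1: x_1* = 12 + 1/3·(M − 12p_1 − 15p_2)/p_1.
Discretionary income = 364 − 12·3.86 − 15·3 = 272.68; x_2* = 15 + 2/3·272.68/3 = 75.5956.

x_2* = 75.5956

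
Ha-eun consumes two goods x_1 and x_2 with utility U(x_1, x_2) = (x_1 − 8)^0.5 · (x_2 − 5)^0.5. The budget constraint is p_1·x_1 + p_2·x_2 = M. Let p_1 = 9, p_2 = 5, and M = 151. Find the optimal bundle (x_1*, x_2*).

x_1* = 11, x_2* = 10.4

Let x_1' = x_1−8, x_2' = x_2−5. MRS = x_2'/x_1' = p_1/p_2.
After buying the subsistence bundle (8, 5), a share 0.5 of the remaining income goes to x_1: x_1* = 8 + 0.5·(M − 8p_1 − 5p_2)/p_1.
Discretionary income = 151 − 8·9 − 5·5 = 54; x_1* = 8 + 0.5·54/9 = 11; x_2* = 5 + 0.5·54/5 = 10.4.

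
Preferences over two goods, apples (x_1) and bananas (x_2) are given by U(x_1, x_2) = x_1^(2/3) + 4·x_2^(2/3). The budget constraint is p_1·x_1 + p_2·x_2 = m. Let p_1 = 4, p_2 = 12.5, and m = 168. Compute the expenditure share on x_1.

MU_x_1 ∝ x_1^(-1/3), MU_x_2 ∝ 4·x_2^(-1/3), so MRS = (1/4)·(x_2/x_1)^(1/3) = p_1/p_2.
Solve for the ratio: x_2/x_1 = [4·p_1/p_2]^(3).
With the ratio pinned down, the budget gives x_1* = m/(p_1 + p_2·(x_2/x_1)) and x_2* = (x_2/x_1)·x_1*.
Numerically x_2/x_1 = 2.097152, so x_1* = 168/(4 + 12.5·2.097152) = 5.5603 and x_2* = 2.097152·5.5603 = 11.6607.
Expenditure on x_1: 4·5.5603 = 22.2411; share = 0.1324.

share on x_1 = 0.1324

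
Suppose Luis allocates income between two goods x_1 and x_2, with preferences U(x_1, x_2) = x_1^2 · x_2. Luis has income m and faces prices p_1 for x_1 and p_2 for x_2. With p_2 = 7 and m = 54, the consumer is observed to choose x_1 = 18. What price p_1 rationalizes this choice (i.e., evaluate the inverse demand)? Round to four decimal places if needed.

MU_x_1/MU_x_2 = (2·x_2)/(x_1); tangency sets this equal to p_1/p_2.
Rearranging, p_2·x_2 = (1/2)·p_1·x_1. Substituting into the budget gives p_1·x_1·(1 + (1/2)) = m.
Demand: x_1*(p_1,p_2,m) = 2/3·m/p_1 and x_2* = 1/3·m/p_2.
Set x_1* = 18 in the demand function and solve for p_1: p_1 = 2.

p_1 = 2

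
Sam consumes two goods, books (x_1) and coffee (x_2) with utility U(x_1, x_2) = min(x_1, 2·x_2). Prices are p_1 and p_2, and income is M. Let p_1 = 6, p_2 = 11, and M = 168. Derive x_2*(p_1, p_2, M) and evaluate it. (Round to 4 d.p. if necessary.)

Leontief preferences: the optimum is at the kink where x_1/2 = x_2/1, i.e. x_2 = (1/2)·x_1.
Budget: p_1·x_1 + p_2·(1/2)·x_1 = M, so (2·p_1 + p_2)·x_1 = 2·M.
Demand: x_1*(p_1,p_2,M) = 2·M/(2·p_1 + p_2), x_2* = M/(2·p_1 + p_2).
Here 2·6 + 11 = 23, giving x_2* = 7.3043.

x_2* = 7.3043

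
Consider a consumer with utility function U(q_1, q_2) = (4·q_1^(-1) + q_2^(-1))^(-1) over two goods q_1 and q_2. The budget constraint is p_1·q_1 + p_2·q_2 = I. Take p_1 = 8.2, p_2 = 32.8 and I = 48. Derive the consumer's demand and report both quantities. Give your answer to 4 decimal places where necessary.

Substitute q_2 = (q_2/q_1)·q_1 into the budget: q_1* = I/(p_1 + p_2·(q_2/q_1)).
Numerically q_2/q_1 = 0.25, so q_1* = 48/(8.2 + 32.8·0.25) = 2.9268 and q_2* = 0.25·2.9268 = 0.7317.

q_1* = 2.9268, q_2* = 0.7317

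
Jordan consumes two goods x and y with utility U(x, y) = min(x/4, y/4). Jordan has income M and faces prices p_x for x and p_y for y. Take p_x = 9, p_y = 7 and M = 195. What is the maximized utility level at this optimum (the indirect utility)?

V = 3.0469

With perfect complements, no substitution: consume in ratio x:y = 4:4.
Budget: p_x·x + p_y·x = M, so (4·p_x + 4·p_y)·x = 4·M.
Demand: x*(p_x,p_y,M) = 4·M/(4·p_x + 4·p_y), y* = 4·M/(4·p_x + 4·p_y).
Here 4·9 + 4·7 = 64, giving x* = 12.1875 and y* = 12.1875.
Utility at the optimum: U(12.1875, 12.1875) = 3.0469.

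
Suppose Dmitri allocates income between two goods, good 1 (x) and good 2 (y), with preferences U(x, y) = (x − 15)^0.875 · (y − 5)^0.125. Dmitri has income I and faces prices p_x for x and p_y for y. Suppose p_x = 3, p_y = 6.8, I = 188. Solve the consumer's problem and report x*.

x* = 46.7917

Let x' = x−15, y' = y−5. MRS = 7·y'/x' = p_x/p_y.
After buying the subsistence bundle (15, 5), a share 0.875 of the remaining income goes to x: x* = 15 + 0.875·(I − 15p_x − 5p_y)/p_x.
Discretionary income = 188 − 15·3 − 5·6.8 = 109; x* = 15 + 0.875·109/3 = 46.7917.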